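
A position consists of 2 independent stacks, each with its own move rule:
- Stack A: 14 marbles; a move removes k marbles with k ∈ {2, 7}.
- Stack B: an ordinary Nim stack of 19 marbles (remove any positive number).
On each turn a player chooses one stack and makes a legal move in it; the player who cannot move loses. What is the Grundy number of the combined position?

Build the Grundy sequence for stack A with g(k) = mex{g(k−s) : s ∈ {2, 7}, s ≤ k}:
g(0) = mex{} = 0
g(1) = mex{} = 0
g(2) = mex{0} = 1
g(3) = mex{0} = 1
g(4) = mex{1} = 0
g(5) = mex{1} = 0
g(6) = mex{0} = 1
g(7) = mex{0} = 1
g(8) = mex{0,1} = 2
g(9) = mex{1} = 0
g(10) = mex{1,2} = 0
g(11) = mex{0} = 1
g(12) = mex{0} = 1
g(13) = mex{1} = 0
g(14) = mex{1} = 0
So g(14) = 0.
Stack B is a plain Nim stack of size 19, so its Grundy value is 19.
By the Sprague-Grundy theorem, the Grundy value of a sum of independent games is the XOR of the component values.
Combined value = 0 ⊕ 19 = 19.

19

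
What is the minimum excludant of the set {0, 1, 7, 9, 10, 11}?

2

The values 0, 1 are all present; 2 is the first non-negative integer missing from the set.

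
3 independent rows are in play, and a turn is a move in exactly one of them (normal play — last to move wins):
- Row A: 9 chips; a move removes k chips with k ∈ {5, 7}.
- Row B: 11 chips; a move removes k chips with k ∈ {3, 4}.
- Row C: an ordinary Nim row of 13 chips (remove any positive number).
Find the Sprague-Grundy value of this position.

13

Build the Grundy sequence for row A with g(k) = mex{g(k−s) : s ∈ {5, 7}, s ≤ k}:
k:     0  1  2  3  4  5  6  7  8  9
g(k):  0  0  0  0  0  1  1  1  1  1
So g(9) = 1.
Build the Grundy sequence for row B with g(k) = mex{g(k−s) : s ∈ {3, 4}, s ≤ k}:
k:     0  1  2  3  4  5  6  7  8  9 10 11
g(k):  0  0  0  1  1  1  2  0  0  0  1  1
So g(11) = 1.
Row C is a plain Nim row of size 13, so its Grundy value is 13.
By the Sprague-Grundy theorem, the Grundy value of a sum of independent games is the XOR of the component values.
Combined value = 1 XOR 1 XOR 13 = 13.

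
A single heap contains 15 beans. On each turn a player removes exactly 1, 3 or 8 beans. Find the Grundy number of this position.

Build the Grundy sequence with g(k) = mex{g(k−s) : s ∈ {1, 3, 8}, s ≤ k}:
k:     0  1  2  3  4  5  6  7  8  9 10 11 12 13 14 15
g(k):  0  1  0  1  0  1  0  1  2  3  2  0  1  0  1  0
So g(15) = 0.

0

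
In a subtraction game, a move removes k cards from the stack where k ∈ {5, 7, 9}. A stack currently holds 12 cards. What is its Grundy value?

Grundy values for subtraction set {5, 7, 9}:
k:     0  1  2  3  4  5  6  7  8  9 10 11 12
g(k):  0  0  0  0  0  1  1  1  1  1  2  2  2
So g(12) = 2.

2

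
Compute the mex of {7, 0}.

1

0 is in the set but 1 is not, so the mex is 1.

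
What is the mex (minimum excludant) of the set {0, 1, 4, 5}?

2

The values 0, 1 are all present; 2 is the first non-negative integer missing from the set.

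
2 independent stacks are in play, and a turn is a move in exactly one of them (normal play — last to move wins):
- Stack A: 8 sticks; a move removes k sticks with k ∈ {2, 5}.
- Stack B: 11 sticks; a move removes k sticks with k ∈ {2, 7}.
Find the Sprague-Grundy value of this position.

Grundy values for stack A (subtraction set {2, 5}):
k:     0  1  2  3  4  5  6  7  8
g(k):  0  0  1  1  0  2  1  0  0
So g(8) = 0.
Build the Grundy sequence for stack B with g(k) = mex{g(k−s) : s ∈ {2, 7}, s ≤ k}:
g(0) = mex{} = 0
g(1) = mex{} = 0
g(2) = mex{0} = 1
g(3) = mex{0} = 1
g(4) = mex{1} = 0
g(5) = mex{1} = 0
g(6) = mex{0} = 1
g(7) = mex{0} = 1
g(8) = mex{0,1} = 2
g(9) = mex{1} = 0
g(10) = mex{1,2} = 0
g(11) = mex{0} = 1
So g(11) = 1.
By the Sprague-Grundy theorem, the Grundy value of a sum of independent games is the XOR of the component values.
Combined value = 0 ⊕ 1 = 1.

1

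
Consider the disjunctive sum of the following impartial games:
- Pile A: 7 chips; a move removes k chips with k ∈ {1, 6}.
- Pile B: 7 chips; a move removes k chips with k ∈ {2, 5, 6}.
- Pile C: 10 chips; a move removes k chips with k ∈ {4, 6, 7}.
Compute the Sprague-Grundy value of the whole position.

1

Grundy values for pile A (subtraction set {1, 6}):
k:     0  1  2  3  4  5  6  7
g(k):  0  1  0  1  0  1  2  0
So g(7) = 0.
Build the Grundy sequence for pile B with g(k) = mex{g(k−s) : s ∈ {2, 5, 6}, s ≤ k}:
k:     0  1  2  3  4  5  6  7
g(k):  0  0  1  1  0  2  1  3
So g(7) = 3.
Build the Grundy sequence for pile C with g(k) = mex{g(k−s) : s ∈ {4, 6, 7}, s ≤ k}:
g(0) = mex{} = 0
g(1) = mex{} = 0
g(2) = mex{} = 0
g(3) = mex{} = 0
g(4) = mex{0} = 1
g(5) = mex{0} = 1
g(6) = mex{0} = 1
g(7) = mex{0} = 1
g(8) = mex{0,1} = 2
g(9) = mex{0,1} = 2
g(10) = mex{0,1} = 2
So g(10) = 2.
By the Sprague-Grundy theorem, the Grundy value of a sum of independent games is the XOR of the component values.
Combined value = 0 ⊕ 3 ⊕ 2 = 1.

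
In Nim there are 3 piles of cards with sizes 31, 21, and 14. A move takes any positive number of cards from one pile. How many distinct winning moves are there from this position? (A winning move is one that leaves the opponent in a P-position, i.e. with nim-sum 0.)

Compute the nim-sum pairwise:
31 ⊕ 21 = 10
10 ⊕ 14 = 4
The overall nim-sum is X = 4. A pile of size p has a winning move iff p XOR X < p (reduce it to p XOR X).
  31: 31 XOR 4 = 27 < 31 — winning move (to 27).
  21: 21 XOR 4 = 17 < 21 — winning move (to 17).
  14: 14 XOR 4 = 10 < 14 — winning move (to 10).
That gives 3 winning moves.

3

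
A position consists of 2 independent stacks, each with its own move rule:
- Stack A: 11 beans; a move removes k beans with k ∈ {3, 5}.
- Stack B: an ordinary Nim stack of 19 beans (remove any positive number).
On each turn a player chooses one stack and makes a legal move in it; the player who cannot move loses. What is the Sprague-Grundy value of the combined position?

18

Build the Grundy sequence for stack A with g(k) = mex{g(k−s) : s ∈ {3, 5}, s ≤ k}:
g(0) = mex{} = 0
g(1) = mex{} = 0
g(2) = mex{} = 0
g(3) = mex{0} = 1
g(4) = mex{0} = 1
g(5) = mex{0} = 1
g(6) = mex{0,1} = 2
g(7) = mex{0,1} = 2
g(8) = mex{1} = 0
g(9) = mex{1,2} = 0
g(10) = mex{1,2} = 0
g(11) = mex{0,2} = 1
So g(11) = 1.
Stack B is a plain Nim stack of size 19, so its Grundy value is 19.
By the Sprague-Grundy theorem, the Grundy value of a sum of independent games is the XOR of the component values.
Combined value = 1 XOR 19 = 18.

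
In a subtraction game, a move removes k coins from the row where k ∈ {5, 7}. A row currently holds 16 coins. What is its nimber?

Build the Grundy sequence with g(k) = mex{g(k−s) : s ∈ {5, 7}, s ≤ k}:
k:     0  1  2  3  4  5  6  7  8  9 10 11 12 13 14 15 16
g(k):  0  0  0  0  0  1  1  1  1  1  2  2  0  0  0  0  0
So g(16) = 0.

0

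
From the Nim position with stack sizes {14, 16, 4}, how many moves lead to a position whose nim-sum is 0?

1

Compute the nim-sum pairwise:
14 ^ 16 = 30
30 ^ 4 = 26
The overall nim-sum is X = 26. A stack of size p has a winning move iff p XOR X < p (reduce it to p XOR X).
  14: 14 XOR 26 = 20 ≥ 14 — no move.
  16: 16 XOR 26 = 10 < 16 — winning move (to 10).
  4: 4 XOR 26 = 30 ≥ 4 — no move.
That gives 1 winning move.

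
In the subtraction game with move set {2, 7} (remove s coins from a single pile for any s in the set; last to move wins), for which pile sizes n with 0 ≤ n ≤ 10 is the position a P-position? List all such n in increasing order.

0, 1, 4, 5, 9, 10

Build the Grundy sequence with g(k) = mex{g(k−s) : s ∈ {2, 7}, s ≤ k}:
k:     0  1  2  3  4  5  6  7  8  9 10
g(k):  0  0  1  1  0  0  1  1  2  0  0
The P-positions (g = 0) in 0..10 are 0, 1, 4, 5, 9, 10.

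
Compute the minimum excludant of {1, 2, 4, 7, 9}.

0 is not in the set, so the mex is 0.

0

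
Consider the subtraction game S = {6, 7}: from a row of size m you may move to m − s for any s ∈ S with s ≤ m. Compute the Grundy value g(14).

0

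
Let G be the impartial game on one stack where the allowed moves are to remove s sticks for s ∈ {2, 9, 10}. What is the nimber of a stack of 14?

Grundy values for subtraction set {2, 9, 10}:
k:     0  1  2  3  4  5  6  7  8  9 10 11 12 13 14
g(k):  0  0  1  1  0  0  1  1  0  2  1  3  0  2  1
So g(14) = 1.

1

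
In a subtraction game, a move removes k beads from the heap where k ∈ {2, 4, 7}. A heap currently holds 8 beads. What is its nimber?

1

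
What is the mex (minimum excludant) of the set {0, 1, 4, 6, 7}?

2

The values 0, 1 are all present; 2 is the first non-negative integer missing from the set.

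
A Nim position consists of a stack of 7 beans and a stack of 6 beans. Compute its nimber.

1

Compute the nim-sum pairwise:
7 ^ 6 = 1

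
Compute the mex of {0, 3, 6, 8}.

1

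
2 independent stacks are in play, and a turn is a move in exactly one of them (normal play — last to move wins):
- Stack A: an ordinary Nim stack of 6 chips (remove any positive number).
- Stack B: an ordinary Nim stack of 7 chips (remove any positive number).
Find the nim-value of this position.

Stack A is a plain Nim stack of size 6, so its Grundy value is 6.
Stack B is a plain Nim stack of size 7, so its Grundy value is 7.
The value of a disjunctive sum is the nim-sum of the parts.
Combined value = 6 XOR 7 = 1.

1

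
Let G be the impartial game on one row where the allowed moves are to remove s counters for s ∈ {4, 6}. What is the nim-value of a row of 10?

0

Compute g(0), g(1), … for moves {4, 6}:
k:     0  1  2  3  4  5  6  7  8  9 10
g(k):  0  0  0  0  1  1  1  1  2  2  0
So g(10) = 0.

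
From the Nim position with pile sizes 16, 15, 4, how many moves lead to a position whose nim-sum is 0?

Compute the nim-sum pairwise:
16 ⊕ 15 = 31
31 ⊕ 4 = 27
The overall nim-sum is X = 27. A pile of size p has a winning move iff p XOR X < p (reduce it to p XOR X).
  16: 16 XOR 27 = 11 < 16 — winning move (to 11).
  15: 15 XOR 27 = 20 ≥ 15 — no move.
  4: 4 XOR 27 = 31 ≥ 4 — no move.
That gives 1 winning move.

1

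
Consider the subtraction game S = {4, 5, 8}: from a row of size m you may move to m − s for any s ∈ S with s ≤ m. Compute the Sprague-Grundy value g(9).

Compute g(0), g(1), … for moves {4, 5, 8}:
g(0) = mex{} = 0
g(1) = mex{} = 0
g(2) = mex{} = 0
g(3) = mex{} = 0
g(4) = mex{0} = 1
g(5) = mex{0} = 1
g(6) = mex{0} = 1
g(7) = mex{0} = 1
g(8) = mex{0,1} = 2
g(9) = mex{0,1} = 2
So g(9) = 2.

2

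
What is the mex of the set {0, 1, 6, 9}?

2

The values 0, 1 are all present; 2 is the first non-negative integer missing from the set.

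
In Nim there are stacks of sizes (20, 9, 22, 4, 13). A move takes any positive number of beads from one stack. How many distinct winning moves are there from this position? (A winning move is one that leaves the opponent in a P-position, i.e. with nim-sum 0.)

Compute the nim-sum pairwise:
20 ⊕ 9 = 29
29 ⊕ 22 = 11
11 ⊕ 4 = 15
15 ⊕ 13 = 2
The overall nim-sum is X = 2. A stack of size p has a winning move iff p XOR X < p (reduce it to p XOR X).
  20: 20 XOR 2 = 22 ≥ 20 — no move.
  9: 9 XOR 2 = 11 ≥ 9 — no move.
  22: 22 XOR 2 = 20 < 22 — winning move (to 20).
  4: 4 XOR 2 = 6 ≥ 4 — no move.
  13: 13 XOR 2 = 15 ≥ 13 — no move.
That gives 1 winning move.

1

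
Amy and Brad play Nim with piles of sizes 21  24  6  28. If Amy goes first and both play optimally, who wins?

Amy wins

Compute the nim-sum pairwise:
21 ⊕ 24 = 13
13 ⊕ 6 = 11
11 ⊕ 28 = 23
The nim-sum is 23 ≠ 0, so this is an N-position: the player to move can win; Amy has a winning move.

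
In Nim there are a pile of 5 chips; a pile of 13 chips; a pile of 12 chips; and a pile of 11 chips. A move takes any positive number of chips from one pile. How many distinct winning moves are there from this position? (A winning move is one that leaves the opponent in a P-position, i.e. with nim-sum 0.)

3

Nim-sum: 5 XOR 13 XOR 12 XOR 11 = 15.
The overall nim-sum is X = 15. A pile of size p has a winning move iff p XOR X < p (reduce it to p XOR X).
  5: 5 XOR 15 = 10 ≥ 5 — no move.
  13: 13 XOR 15 = 2 < 13 — winning move (to 2).
  12: 12 XOR 15 = 3 < 12 — winning move (to 3).
  11: 11 XOR 15 = 4 < 11 — winning move (to 4).
That gives 3 winning moves.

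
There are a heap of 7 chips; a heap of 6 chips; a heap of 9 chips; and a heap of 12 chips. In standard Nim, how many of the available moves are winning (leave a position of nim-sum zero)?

3

Nim-sum: 7 ⊕ 6 ⊕ 9 ⊕ 12 = 4.
The overall nim-sum is X = 4. A heap of size p has a winning move iff p XOR X < p (reduce it to p XOR X).
  7: 7 XOR 4 = 3 < 7 — winning move (to 3).
  6: 6 XOR 4 = 2 < 6 — winning move (to 2).
  9: 9 XOR 4 = 13 ≥ 9 — no move.
  12: 12 XOR 4 = 8 < 12 — winning move (to 8).
That gives 3 winning moves.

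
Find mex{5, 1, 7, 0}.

2

The values 0, 1 are all present; 2 is the first non-negative integer missing from the set.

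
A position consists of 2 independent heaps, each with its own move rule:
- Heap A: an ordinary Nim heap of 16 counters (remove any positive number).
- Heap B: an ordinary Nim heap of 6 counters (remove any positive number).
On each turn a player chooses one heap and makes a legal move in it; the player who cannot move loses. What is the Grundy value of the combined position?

22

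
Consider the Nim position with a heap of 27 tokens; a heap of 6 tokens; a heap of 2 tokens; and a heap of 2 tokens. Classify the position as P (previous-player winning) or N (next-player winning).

N-position

Compute the nim-sum pairwise:
27 ^ 6 = 29
29 ^ 2 = 31
31 ^ 2 = 29
The nim-sum is 29 ≠ 0, so this is an N-position: the player to move can win.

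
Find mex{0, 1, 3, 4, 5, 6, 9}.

2

The values 0, 1 are all present; 2 is the first non-negative integer missing from the set.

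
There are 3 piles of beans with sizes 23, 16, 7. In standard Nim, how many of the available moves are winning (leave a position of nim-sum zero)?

0

Bitwise XOR of the heap sizes:
  10111  (23)
  10000  (16)
  00111  (7)
  -----
  00000  (0)
The nim-sum is already 0, so every move leaves a nonzero nim-sum — there are no winning moves.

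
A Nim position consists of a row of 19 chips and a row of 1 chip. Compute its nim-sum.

18

Nim-sum: 19 ⊕ 1 = 18.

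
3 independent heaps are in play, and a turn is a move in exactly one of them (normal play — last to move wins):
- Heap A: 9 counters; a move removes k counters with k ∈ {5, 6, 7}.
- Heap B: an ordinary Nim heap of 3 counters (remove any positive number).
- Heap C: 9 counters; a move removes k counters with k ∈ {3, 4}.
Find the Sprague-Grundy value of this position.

For heap A, compute g(0), g(1), … with moves {5, 6, 7}:
k:     0  1  2  3  4  5  6  7  8  9
g(k):  0  0  0  0  0  1  1  1  1  1
So g(9) = 1.
Heap B is a plain Nim heap of size 3, so its Grundy value is 3.
For heap C, compute g(0), g(1), … with moves {3, 4}:
g(0) = mex{} = 0
g(1) = mex{} = 0
g(2) = mex{} = 0
g(3) = mex{0} = 1
g(4) = mex{0} = 1
g(5) = mex{0} = 1
g(6) = mex{0,1} = 2
g(7) = mex{1} = 0
g(8) = mex{1} = 0
g(9) = mex{1,2} = 0
So g(9) = 0.
The value of a disjunctive sum is the nim-sum of the parts.
Combined value = 1 XOR 3 XOR 0 = 2.

2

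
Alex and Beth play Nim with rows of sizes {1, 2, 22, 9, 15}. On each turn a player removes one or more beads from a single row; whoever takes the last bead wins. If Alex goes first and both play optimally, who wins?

Nim-sum: 1 ⊕ 2 ⊕ 22 ⊕ 9 ⊕ 15 = 19.
The nim-sum is 19 ≠ 0, so this is an N-position: the player to move can win; Alex has a winning move.

Alex wins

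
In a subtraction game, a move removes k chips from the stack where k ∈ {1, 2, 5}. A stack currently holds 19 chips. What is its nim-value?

Build the Grundy sequence with g(k) = mex{g(k−s) : s ∈ {1, 2, 5}, s ≤ k}:
k:     0  1  2  3  4  5  6  7  8  9 10 11 12 13 14 15 16 17 18 19
g(k):  0  1  2  0  1  2  0  1  2  0  1  2  0  1  2  0  1  2  0  1
So g(19) = 1.

1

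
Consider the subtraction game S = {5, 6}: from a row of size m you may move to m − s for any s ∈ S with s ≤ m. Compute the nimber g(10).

Compute g(0), g(1), … for moves {5, 6}:
k:     0  1  2  3  4  5  6  7  8  9 10
g(k):  0  0  0  0  0  1  1  1  1  1  2
So g(10) = 2.

2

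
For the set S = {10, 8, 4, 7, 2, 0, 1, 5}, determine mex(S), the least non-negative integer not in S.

3

The values 0, 1, 2 are all present; 3 is the first non-negative integer missing from the set.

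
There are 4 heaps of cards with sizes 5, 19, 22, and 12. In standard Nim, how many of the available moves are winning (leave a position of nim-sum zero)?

1

Write each in binary and XOR column by column:
  00101  (5)
  10011  (19)
  10110  (22)
  01100  (12)
  -----
  01100  (12)
The overall nim-sum is X = 12. A heap of size p has a winning move iff p XOR X < p (reduce it to p XOR X).
  5: 5 XOR 12 = 9 ≥ 5 — no move.
  19: 19 XOR 12 = 31 ≥ 19 — no move.
  22: 22 XOR 12 = 26 ≥ 22 — no move.
  12: 12 XOR 12 = 0 < 12 — winning move (to 0).
That gives 1 winning move.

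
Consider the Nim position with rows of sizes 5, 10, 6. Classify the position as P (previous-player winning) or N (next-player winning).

N-position

Write each in binary and XOR column by column:
  0101  (5)
  1010  (10)
  0110  (6)
  ----
  1001  (9)
The nim-sum is 9 ≠ 0, so this is an N-position: the player to move can win.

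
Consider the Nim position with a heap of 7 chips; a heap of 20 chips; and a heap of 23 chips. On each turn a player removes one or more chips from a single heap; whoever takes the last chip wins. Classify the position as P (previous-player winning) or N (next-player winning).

N-position

In binary:
  00111  (7)
  10100  (20)
  10111  (23)
  -----
  00100  (4)
The nim-sum is 4 ≠ 0, so this is an N-position: the player to move can win.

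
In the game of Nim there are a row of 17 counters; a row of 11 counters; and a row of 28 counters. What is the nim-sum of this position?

6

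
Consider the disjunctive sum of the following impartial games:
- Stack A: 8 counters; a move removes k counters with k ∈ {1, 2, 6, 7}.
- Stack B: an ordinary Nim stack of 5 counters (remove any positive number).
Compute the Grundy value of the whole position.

5

Build the Grundy sequence for stack A with g(k) = mex{g(k−s) : s ∈ {1, 2, 6, 7}, s ≤ k}:
k:     0  1  2  3  4  5  6  7  8
g(k):  0  1  2  0  1  2  3  4  0
So g(8) = 0.
Stack B is a plain Nim stack of size 5, so its Grundy value is 5.
By the Sprague-Grundy theorem, the Grundy value of a sum of independent games is the XOR of the component values.
Combined value = 0 XOR 5 = 5.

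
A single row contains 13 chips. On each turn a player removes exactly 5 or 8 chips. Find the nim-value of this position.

0

Build the Grundy sequence with g(k) = mex{g(k−s) : s ∈ {5, 8}, s ≤ k}:
k:     0  1  2  3  4  5  6  7  8  9 10 11 12 13
g(k):  0  0  0  0  0  1  1  1  1  1  2  2  2  0
So g(13) = 0.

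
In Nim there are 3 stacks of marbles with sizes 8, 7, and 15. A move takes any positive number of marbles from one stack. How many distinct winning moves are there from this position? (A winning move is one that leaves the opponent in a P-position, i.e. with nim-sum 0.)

0

Nim-sum: 8 ^ 7 ^ 15 = 0.
The nim-sum is already 0, so every move leaves a nonzero nim-sum — there are no winning moves.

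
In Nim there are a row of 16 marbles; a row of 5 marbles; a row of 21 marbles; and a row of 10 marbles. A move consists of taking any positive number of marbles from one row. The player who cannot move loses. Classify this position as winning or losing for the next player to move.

Nim-sum: 16 ^ 5 ^ 21 ^ 10 = 10.
The nim-sum is 10 ≠ 0, so this is an N-position: the player to move can win.

Winning position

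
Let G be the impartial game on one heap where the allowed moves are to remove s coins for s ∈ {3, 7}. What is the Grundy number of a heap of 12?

0

Build the Grundy sequence with g(k) = mex{g(k−s) : s ∈ {3, 7}, s ≤ k}:
g(0) = mex{} = 0
g(1) = mex{} = 0
g(2) = mex{} = 0
g(3) = mex{0} = 1
g(4) = mex{0} = 1
g(5) = mex{0} = 1
g(6) = mex{1} = 0
g(7) = mex{0,1} = 2
g(8) = mex{0,1} = 2
g(9) = mex{0} = 1
g(10) = mex{1,2} = 0
g(11) = mex{1,2} = 0
g(12) = mex{1} = 0
So g(12) = 0.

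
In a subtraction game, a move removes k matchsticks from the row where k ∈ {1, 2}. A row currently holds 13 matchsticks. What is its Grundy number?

Compute g(0), g(1), … for moves {1, 2}:
g(0) = mex{} = 0
g(1) = mex{0} = 1
g(2) = mex{0,1} = 2
g(3) = mex{1,2} = 0
g(4) = mex{0,2} = 1
g(5) = mex{0,1} = 2
g(6) = mex{1,2} = 0
g(7) = mex{0,2} = 1
g(8) = mex{0,1} = 2
g(9) = mex{1,2} = 0
g(10) = mex{0,2} = 1
g(11) = mex{0,1} = 2
g(12) = mex{1,2} = 0
g(13) = mex{0,2} = 1
So g(13) = 1.

1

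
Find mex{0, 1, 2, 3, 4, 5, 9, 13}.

6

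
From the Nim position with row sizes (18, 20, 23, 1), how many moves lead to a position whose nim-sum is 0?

3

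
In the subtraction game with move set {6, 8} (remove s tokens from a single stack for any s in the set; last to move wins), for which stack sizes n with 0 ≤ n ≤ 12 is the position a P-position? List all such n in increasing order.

Grundy values for subtraction set {6, 8}:
k:     0  1  2  3  4  5  6  7  8  9 10 11 12
g(k):  0  0  0  0  0  0  1  1  1  1  1  1  2
The P-positions (g = 0) in 0..12 are 0, 1, 2, 3, 4, 5.

0, 1, 2, 3, 4, 5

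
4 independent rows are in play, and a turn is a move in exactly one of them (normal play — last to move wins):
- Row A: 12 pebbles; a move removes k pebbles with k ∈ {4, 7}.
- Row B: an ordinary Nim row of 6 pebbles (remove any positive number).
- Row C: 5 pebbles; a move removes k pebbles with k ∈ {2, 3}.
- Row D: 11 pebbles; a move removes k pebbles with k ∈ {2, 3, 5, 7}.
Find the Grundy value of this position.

For row A, compute g(0), g(1), … with moves {4, 7}:
k:     0  1  2  3  4  5  6  7  8  9 10 11 12
g(k):  0  0  0  0  1  1  1  1  2  2  2  0  0
So g(12) = 0.
Row B is a plain Nim row of size 6, so its Grundy value is 6.
For row C, compute g(0), g(1), … with moves {2, 3}:
g(0) = mex{} = 0
g(1) = mex{} = 0
g(2) = mex{0} = 1
g(3) = mex{0} = 1
g(4) = mex{0,1} = 2
g(5) = mex{1} = 0
So g(5) = 0.
Build the Grundy sequence for row D with g(k) = mex{g(k−s) : s ∈ {2, 3, 5, 7}, s ≤ k}:
k:     0  1  2  3  4  5  6  7  8  9 10 11
g(k):  0  0  1  1  2  2  3  3  4  0  0  1
So g(11) = 1.
By the Sprague-Grundy theorem, the Grundy value of a sum of independent games is the XOR of the component values.
Combined value = 0 ⊕ 6 ⊕ 0 ⊕ 1 = 7.

7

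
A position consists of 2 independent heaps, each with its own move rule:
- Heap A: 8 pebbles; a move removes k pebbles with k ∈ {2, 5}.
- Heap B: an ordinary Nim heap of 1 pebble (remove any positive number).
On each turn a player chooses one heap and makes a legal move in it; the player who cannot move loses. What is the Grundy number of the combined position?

1

Build the Grundy sequence for heap A with g(k) = mex{g(k−s) : s ∈ {2, 5}, s ≤ k}:
g(0) = mex{} = 0
g(1) = mex{} = 0
g(2) = mex{0} = 1
g(3) = mex{0} = 1
g(4) = mex{1} = 0
g(5) = mex{0,1} = 2
g(6) = mex{0} = 1
g(7) = mex{1,2} = 0
g(8) = mex{1} = 0
So g(8) = 0.
Heap B is a plain Nim heap of size 1, so its Grundy value is 1.
By the Sprague-Grundy theorem, the Grundy value of a sum of independent games is the XOR of the component values.
Combined value = 0 XOR 1 = 1.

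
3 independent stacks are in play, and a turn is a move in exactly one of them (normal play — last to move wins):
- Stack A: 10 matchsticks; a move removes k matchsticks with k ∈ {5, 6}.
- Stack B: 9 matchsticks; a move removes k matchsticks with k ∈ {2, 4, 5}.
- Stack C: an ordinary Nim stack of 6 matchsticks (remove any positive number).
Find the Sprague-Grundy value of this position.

5

For stack A, compute g(0), g(1), … with moves {5, 6}:
g(0) = mex{} = 0
g(1) = mex{} = 0
g(2) = mex{} = 0
g(3) = mex{} = 0
g(4) = mex{} = 0
g(5) = mex{0} = 1
g(6) = mex{0} = 1
g(7) = mex{0} = 1
g(8) = mex{0} = 1
g(9) = mex{0} = 1
g(10) = mex{0,1} = 2
So g(10) = 2.
Build the Grundy sequence for stack B with g(k) = mex{g(k−s) : s ∈ {2, 4, 5}, s ≤ k}:
g(0) = mex{} = 0
g(1) = mex{} = 0
g(2) = mex{0} = 1
g(3) = mex{0} = 1
g(4) = mex{0,1} = 2
g(5) = mex{0,1} = 2
g(6) = mex{0,1,2} = 3
g(7) = mex{1,2} = 0
g(8) = mex{1,2,3} = 0
g(9) = mex{0,2} = 1
So g(9) = 1.
Stack C is a plain Nim stack of size 6, so its Grundy value is 6.
The value of a disjunctive sum is the nim-sum of the parts.
Combined value = 2 ⊕ 1 ⊕ 6 = 5.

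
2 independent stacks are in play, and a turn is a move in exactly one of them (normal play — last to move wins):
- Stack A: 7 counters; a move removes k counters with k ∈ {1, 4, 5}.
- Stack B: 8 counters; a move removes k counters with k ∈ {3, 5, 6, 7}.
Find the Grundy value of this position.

1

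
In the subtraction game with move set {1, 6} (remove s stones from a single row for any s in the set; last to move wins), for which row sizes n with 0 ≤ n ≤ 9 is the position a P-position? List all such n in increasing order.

0, 2, 4, 7, 9

Build the Grundy sequence with g(k) = mex{g(k−s) : s ∈ {1, 6}, s ≤ k}:
k:     0  1  2  3  4  5  6  7  8  9
g(k):  0  1  0  1  0  1  2  0  1  0
The P-positions (g = 0) in 0..9 are 0, 2, 4, 7, 9.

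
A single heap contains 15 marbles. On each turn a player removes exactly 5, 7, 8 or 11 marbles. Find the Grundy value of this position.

3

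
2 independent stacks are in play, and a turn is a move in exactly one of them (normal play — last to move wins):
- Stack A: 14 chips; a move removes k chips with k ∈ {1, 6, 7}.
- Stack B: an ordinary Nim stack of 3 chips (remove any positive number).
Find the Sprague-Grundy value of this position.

3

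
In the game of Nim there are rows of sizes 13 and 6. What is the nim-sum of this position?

11

In binary:
  1101  (13)
  0110  (6)
  ----
  1011  (11)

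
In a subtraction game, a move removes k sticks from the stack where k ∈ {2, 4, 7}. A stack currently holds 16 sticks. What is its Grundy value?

Compute g(0), g(1), … for moves {2, 4, 7}:
k:     0  1  2  3  4  5  6  7  8  9 10 11 12 13 14 15 16
g(k):  0  0  1  1  2  2  0  3  1  0  2  1  0  2  1  0  2
So g(16) = 2.

2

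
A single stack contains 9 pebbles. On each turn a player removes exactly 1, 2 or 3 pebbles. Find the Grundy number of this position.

1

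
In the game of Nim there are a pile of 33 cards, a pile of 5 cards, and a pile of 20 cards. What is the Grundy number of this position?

48

Compute the nim-sum pairwise:
33 XOR 5 = 36
36 XOR 20 = 48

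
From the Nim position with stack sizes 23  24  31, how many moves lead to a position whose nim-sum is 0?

3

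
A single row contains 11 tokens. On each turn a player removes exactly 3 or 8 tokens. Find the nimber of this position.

Grundy values for subtraction set {3, 8}:
k:     0  1  2  3  4  5  6  7  8  9 10 11
g(k):  0  0  0  1  1  1  0  0  2  1  1  0
So g(11) = 0.

0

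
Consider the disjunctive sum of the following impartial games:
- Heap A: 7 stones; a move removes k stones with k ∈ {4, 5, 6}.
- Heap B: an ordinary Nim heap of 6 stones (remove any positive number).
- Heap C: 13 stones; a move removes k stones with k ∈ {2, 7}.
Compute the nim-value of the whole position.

7

Build the Grundy sequence for heap A with g(k) = mex{g(k−s) : s ∈ {4, 5, 6}, s ≤ k}:
g(0) = mex{} = 0
g(1) = mex{} = 0
g(2) = mex{} = 0
g(3) = mex{} = 0
g(4) = mex{0} = 1
g(5) = mex{0} = 1
g(6) = mex{0} = 1
g(7) = mex{0} = 1
So g(7) = 1.
Heap B is a plain Nim heap of size 6, so its Grundy value is 6.
Build the Grundy sequence for heap C with g(k) = mex{g(k−s) : s ∈ {2, 7}, s ≤ k}:
g(0) = mex{} = 0
g(1) = mex{} = 0
g(2) = mex{0} = 1
g(3) = mex{0} = 1
g(4) = mex{1} = 0
g(5) = mex{1} = 0
g(6) = mex{0} = 1
g(7) = mex{0} = 1
g(8) = mex{0,1} = 2
g(9) = mex{1} = 0
g(10) = mex{1,2} = 0
g(11) = mex{0} = 1
g(12) = mex{0} = 1
g(13) = mex{1} = 0
So g(13) = 0.
By the Sprague-Grundy theorem, the Grundy value of a sum of independent games is the XOR of the component values.
Combined value = 1 ⊕ 6 ⊕ 0 = 7.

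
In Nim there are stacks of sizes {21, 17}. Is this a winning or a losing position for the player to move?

Compute the nim-sum pairwise:
21 ⊕ 17 = 4
The nim-sum is 4 ≠ 0, so this is an N-position: the player to move can win.

Winning position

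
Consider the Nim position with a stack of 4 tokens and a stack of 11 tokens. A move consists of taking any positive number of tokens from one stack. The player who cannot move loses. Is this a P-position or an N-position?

Bitwise XOR of the heap sizes:
  0100  (4)
  1011  (11)
  ----
  1111  (15)
The nim-sum is 15 ≠ 0, so this is an N-position: the player to move can win.

N-position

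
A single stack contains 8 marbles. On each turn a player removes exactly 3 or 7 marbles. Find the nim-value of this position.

2

Compute g(0), g(1), … for moves {3, 7}:
k:     0  1  2  3  4  5  6  7  8
g(k):  0  0  0  1  1  1  0  2  2
So g(8) = 2.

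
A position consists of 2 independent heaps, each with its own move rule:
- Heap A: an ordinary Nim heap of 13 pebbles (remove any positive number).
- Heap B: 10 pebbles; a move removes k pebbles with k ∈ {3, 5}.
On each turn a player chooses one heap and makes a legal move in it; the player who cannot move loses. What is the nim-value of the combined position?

13

Heap A is a plain Nim heap of size 13, so its Grundy value is 13.
Build the Grundy sequence for heap B with g(k) = mex{g(k−s) : s ∈ {3, 5}, s ≤ k}:
g(0) = mex{} = 0
g(1) = mex{} = 0
g(2) = mex{} = 0
g(3) = mex{0} = 1
g(4) = mex{0} = 1
g(5) = mex{0} = 1
g(6) = mex{0,1} = 2
g(7) = mex{0,1} = 2
g(8) = mex{1} = 0
g(9) = mex{1,2} = 0
g(10) = mex{1,2} = 0
So g(10) = 0.
The value of a disjunctive sum is the nim-sum of the parts.
Combined value = 13 XOR 0 = 13.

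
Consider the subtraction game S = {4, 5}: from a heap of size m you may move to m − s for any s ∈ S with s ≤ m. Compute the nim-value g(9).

0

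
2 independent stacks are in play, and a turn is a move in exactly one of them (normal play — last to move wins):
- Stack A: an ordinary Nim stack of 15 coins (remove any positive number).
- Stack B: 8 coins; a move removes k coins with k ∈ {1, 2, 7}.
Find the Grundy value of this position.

13

Stack A is a plain Nim stack of size 15, so its Grundy value is 15.
Grundy values for stack B (subtraction set {1, 2, 7}):
g(0) = mex{} = 0
g(1) = mex{0} = 1
g(2) = mex{0,1} = 2
g(3) = mex{1,2} = 0
g(4) = mex{0,2} = 1
g(5) = mex{0,1} = 2
g(6) = mex{1,2} = 0
g(7) = mex{0,2} = 1
g(8) = mex{0,1} = 2
So g(8) = 2.
The value of a disjunctive sum is the nim-sum of the parts.
Combined value = 15 XOR 2 = 13.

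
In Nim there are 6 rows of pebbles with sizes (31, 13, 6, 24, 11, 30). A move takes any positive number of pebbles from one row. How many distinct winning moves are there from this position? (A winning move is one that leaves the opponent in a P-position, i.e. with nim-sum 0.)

Compute the nim-sum pairwise:
31 ⊕ 13 = 18
18 ⊕ 6 = 20
20 ⊕ 24 = 12
12 ⊕ 11 = 7
7 ⊕ 30 = 25
The overall nim-sum is X = 25. A row of size p has a winning move iff p XOR X < p (reduce it to p XOR X).
  31: 31 XOR 25 = 6 < 31 — winning move (to 6).
  13: 13 XOR 25 = 20 ≥ 13 — no move.
  6: 6 XOR 25 = 31 ≥ 6 — no move.
  24: 24 XOR 25 = 1 < 24 — winning move (to 1).
  11: 11 XOR 25 = 18 ≥ 11 — no move.
  30: 30 XOR 25 = 7 < 30 — winning move (to 7).
That gives 3 winning moves.

3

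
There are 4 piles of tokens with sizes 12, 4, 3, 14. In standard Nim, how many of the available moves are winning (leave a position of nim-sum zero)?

3

Compute the nim-sum pairwise:
12 ⊕ 4 = 8
8 ⊕ 3 = 11
11 ⊕ 14 = 5
The overall nim-sum is X = 5. A pile of size p has a winning move iff p XOR X < p (reduce it to p XOR X).
  12: 12 XOR 5 = 9 < 12 — winning move (to 9).
  4: 4 XOR 5 = 1 < 4 — winning move (to 1).
  3: 3 XOR 5 = 6 ≥ 3 — no move.
  14: 14 XOR 5 = 11 < 14 — winning move (to 11).
That gives 3 winning moves.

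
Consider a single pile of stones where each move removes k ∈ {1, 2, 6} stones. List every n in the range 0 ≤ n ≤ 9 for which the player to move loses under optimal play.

0, 3, 7

Grundy values for subtraction set {1, 2, 6}:
k:     0  1  2  3  4  5  6  7  8  9
g(k):  0  1  2  0  1  2  3  0  1  2
The P-positions (g = 0) in 0..9 are 0, 3, 7.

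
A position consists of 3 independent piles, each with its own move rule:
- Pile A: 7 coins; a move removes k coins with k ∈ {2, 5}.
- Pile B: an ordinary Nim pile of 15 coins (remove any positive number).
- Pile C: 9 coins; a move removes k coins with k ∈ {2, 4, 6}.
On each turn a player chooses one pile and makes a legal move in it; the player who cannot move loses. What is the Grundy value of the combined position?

Grundy values for pile A (subtraction set {2, 5}):
g(0) = mex{} = 0
g(1) = mex{} = 0
g(2) = mex{0} = 1
g(3) = mex{0} = 1
g(4) = mex{1} = 0
g(5) = mex{0,1} = 2
g(6) = mex{0} = 1
g(7) = mex{1,2} = 0
So g(7) = 0.
Pile B is a plain Nim pile of size 15, so its Grundy value is 15.
Grundy values for pile C (subtraction set {2, 4, 6}):
k:     0  1  2  3  4  5  6  7  8  9
g(k):  0  0  1  1  2  2  3  3  0  0
So g(9) = 0.
The value of a disjunctive sum is the nim-sum of the parts.
Combined value = 0 ⊕ 15 ⊕ 0 = 15.

15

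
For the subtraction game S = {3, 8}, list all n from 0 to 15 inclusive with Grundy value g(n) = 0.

Grundy values for subtraction set {3, 8}:
k:     0  1  2  3  4  5  6  7  8  9 10 11 12 13 14 15
g(k):  0  0  0  1  1  1  0  0  2  1  1  0  0  0  1  1
The P-positions (g = 0) in 0..15 are 0, 1, 2, 6, 7, 11, 12, 13.

0, 1, 2, 6, 7, 11, 12, 13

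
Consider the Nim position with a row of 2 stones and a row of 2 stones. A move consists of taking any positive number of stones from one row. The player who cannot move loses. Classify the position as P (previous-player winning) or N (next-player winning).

Nim-sum: 2 XOR 2 = 0.
The nim-sum is 0, so this is a P-position: the player to move is in a losing position under optimal play.

P-position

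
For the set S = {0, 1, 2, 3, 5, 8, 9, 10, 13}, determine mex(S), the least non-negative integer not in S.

The values 0, 1, 2, 3 are all present; 4 is the first non-negative integer missing from the set.

4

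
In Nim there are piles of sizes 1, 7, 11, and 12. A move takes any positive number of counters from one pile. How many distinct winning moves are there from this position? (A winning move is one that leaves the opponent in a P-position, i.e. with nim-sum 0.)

Write each in binary and XOR column by column:
  0001  (1)
  0111  (7)
  1011  (11)
  1100  (12)
  ----
  0001  (1)
The overall nim-sum is X = 1. A pile of size p has a winning move iff p XOR X < p (reduce it to p XOR X).
  1: 1 XOR 1 = 0 < 1 — winning move (to 0).
  7: 7 XOR 1 = 6 < 7 — winning move (to 6).
  11: 11 XOR 1 = 10 < 11 — winning move (to 10).
  12: 12 XOR 1 = 13 ≥ 12 — no move.
That gives 3 winning moves.

3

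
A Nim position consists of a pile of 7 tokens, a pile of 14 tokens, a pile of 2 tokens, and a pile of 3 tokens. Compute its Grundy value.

8

Nim-sum: 7 XOR 14 XOR 2 XOR 3 = 8.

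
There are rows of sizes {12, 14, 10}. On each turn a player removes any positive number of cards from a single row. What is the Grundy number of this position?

Nim-sum: 12 ⊕ 14 ⊕ 10 = 8.

8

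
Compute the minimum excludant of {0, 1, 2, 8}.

3

The values 0, 1, 2 are all present; 3 is the first non-negative integer missing from the set.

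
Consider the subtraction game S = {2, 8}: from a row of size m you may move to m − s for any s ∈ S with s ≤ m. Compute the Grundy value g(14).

0

Build the Grundy sequence with g(k) = mex{g(k−s) : s ∈ {2, 8}, s ≤ k}:
k:     0  1  2  3  4  5  6  7  8  9 10 11 12 13 14
g(k):  0  0  1  1  0  0  1  1  2  2  0  0  1  1  0
So g(14) = 0.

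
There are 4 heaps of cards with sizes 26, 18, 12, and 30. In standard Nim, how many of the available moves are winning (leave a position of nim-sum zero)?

Compute the nim-sum pairwise:
26 ⊕ 18 = 8
8 ⊕ 12 = 4
4 ⊕ 30 = 26
The overall nim-sum is X = 26. A heap of size p has a winning move iff p XOR X < p (reduce it to p XOR X).
  26: 26 XOR 26 = 0 < 26 — winning move (to 0).
  18: 18 XOR 26 = 8 < 18 — winning move (to 8).
  12: 12 XOR 26 = 22 ≥ 12 — no move.
  30: 30 XOR 26 = 4 < 30 — winning move (to 4).
That gives 3 winning moves.

3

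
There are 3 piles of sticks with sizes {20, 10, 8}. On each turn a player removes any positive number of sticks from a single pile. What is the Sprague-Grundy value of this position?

Compute the nim-sum pairwise:
20 ⊕ 10 = 30
30 ⊕ 8 = 22

22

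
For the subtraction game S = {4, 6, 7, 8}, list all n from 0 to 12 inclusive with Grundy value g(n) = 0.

Build the Grundy sequence with g(k) = mex{g(k−s) : s ∈ {4, 6, 7, 8}, s ≤ k}:
k:     0  1  2  3  4  5  6  7  8  9 10 11 12
g(k):  0  0  0  0  1  1  1  1  2  2  2  2  0
The P-positions (g = 0) in 0..12 are 0, 1, 2, 3, 12.

0, 1, 2, 3, 12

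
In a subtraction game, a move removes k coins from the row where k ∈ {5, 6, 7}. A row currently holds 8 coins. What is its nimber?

1

Compute g(0), g(1), … for moves {5, 6, 7}:
g(0) = mex{} = 0
g(1) = mex{} = 0
g(2) = mex{} = 0
g(3) = mex{} = 0
g(4) = mex{} = 0
g(5) = mex{0} = 1
g(6) = mex{0} = 1
g(7) = mex{0} = 1
g(8) = mex{0} = 1
So g(8) = 1.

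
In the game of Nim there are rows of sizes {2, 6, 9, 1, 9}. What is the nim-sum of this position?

Compute the nim-sum pairwise:
2 ⊕ 6 = 4
4 ⊕ 9 = 13
13 ⊕ 1 = 12
12 ⊕ 9 = 5

5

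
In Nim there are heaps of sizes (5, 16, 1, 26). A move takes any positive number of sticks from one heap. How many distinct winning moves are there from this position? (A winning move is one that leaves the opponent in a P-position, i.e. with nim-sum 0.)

1

Bitwise XOR of the heap sizes:
  00101  (5)
  10000  (16)
  00001  (1)
  11010  (26)
  -----
  01110  (14)
The overall nim-sum is X = 14. A heap of size p has a winning move iff p XOR X < p (reduce it to p XOR X).
  5: 5 XOR 14 = 11 ≥ 5 — no move.
  16: 16 XOR 14 = 30 ≥ 16 — no move.
  1: 1 XOR 14 = 15 ≥ 1 — no move.
  26: 26 XOR 14 = 20 < 26 — winning move (to 20).
That gives 1 winning move.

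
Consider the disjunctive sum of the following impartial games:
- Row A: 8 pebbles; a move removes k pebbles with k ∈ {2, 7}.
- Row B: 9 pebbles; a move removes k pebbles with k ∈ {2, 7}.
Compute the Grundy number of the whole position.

2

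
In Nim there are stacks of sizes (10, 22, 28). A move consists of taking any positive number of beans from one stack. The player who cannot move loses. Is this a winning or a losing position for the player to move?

Losing position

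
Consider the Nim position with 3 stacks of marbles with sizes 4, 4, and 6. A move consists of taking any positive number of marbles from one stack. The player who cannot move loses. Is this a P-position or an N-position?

Compute the nim-sum pairwise:
4 XOR 4 = 0
0 XOR 6 = 6
The nim-sum is 6 ≠ 0, so this is an N-position: the player to move can win.

N-position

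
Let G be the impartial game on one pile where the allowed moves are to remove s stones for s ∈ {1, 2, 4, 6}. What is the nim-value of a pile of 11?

0

Compute g(0), g(1), … for moves {1, 2, 4, 6}:
k:     0  1  2  3  4  5  6  7  8  9 10 11
g(k):  0  1  2  0  1  2  3  4  0  1  2  0
So g(11) = 0.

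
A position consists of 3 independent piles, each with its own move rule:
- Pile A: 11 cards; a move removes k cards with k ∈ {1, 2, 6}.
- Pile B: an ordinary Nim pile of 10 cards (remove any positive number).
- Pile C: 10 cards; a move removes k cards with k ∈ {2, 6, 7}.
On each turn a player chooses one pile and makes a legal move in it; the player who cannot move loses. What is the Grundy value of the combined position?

8

For pile A, compute g(0), g(1), … with moves {1, 2, 6}:
k:     0  1  2  3  4  5  6  7  8  9 10 11
g(k):  0  1  2  0  1  2  3  0  1  2  0  1
So g(11) = 1.
Pile B is a plain Nim pile of size 10, so its Grundy value is 10.
For pile C, compute g(0), g(1), … with moves {2, 6, 7}:
g(0) = mex{} = 0
g(1) = mex{} = 0
g(2) = mex{0} = 1
g(3) = mex{0} = 1
g(4) = mex{1} = 0
g(5) = mex{1} = 0
g(6) = mex{0} = 1
g(7) = mex{0} = 1
g(8) = mex{0,1} = 2
g(9) = mex{1} = 0
g(10) = mex{0,1,2} = 3
So g(10) = 3.
The value of a disjunctive sum is the nim-sum of the parts.
Combined value = 1 XOR 10 XOR 3 = 8.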